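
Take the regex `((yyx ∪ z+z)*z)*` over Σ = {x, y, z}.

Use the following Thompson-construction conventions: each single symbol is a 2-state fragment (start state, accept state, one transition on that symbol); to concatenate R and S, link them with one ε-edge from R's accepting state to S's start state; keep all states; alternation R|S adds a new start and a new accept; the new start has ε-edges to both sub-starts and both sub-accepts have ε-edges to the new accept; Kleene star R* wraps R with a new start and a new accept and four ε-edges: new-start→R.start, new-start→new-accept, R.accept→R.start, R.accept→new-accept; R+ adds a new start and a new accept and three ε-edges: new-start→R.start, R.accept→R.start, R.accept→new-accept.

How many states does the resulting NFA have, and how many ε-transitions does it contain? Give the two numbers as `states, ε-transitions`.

20, 19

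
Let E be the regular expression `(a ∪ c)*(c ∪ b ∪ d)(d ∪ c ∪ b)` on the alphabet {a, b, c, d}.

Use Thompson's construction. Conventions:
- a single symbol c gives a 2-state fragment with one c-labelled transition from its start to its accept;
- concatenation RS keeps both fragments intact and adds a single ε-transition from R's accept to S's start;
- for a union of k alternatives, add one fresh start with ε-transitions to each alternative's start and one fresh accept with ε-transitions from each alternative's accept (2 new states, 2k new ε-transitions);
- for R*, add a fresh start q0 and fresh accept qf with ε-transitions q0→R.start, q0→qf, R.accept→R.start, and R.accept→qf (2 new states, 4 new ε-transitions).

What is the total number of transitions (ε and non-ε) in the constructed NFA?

30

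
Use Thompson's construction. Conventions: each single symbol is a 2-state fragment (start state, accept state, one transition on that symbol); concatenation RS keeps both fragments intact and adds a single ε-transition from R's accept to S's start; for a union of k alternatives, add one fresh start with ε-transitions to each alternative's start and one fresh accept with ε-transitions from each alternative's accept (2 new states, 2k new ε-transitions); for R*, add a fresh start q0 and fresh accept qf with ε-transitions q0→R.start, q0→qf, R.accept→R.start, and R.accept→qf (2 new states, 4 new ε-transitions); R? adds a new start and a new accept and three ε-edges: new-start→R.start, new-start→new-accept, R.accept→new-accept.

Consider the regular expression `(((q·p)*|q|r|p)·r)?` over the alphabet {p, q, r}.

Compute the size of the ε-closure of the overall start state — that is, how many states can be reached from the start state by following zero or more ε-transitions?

Let C(F) = |ε-closure(F.start)| within fragment F, and note whether F accepts ε. Symbol fragments have C = 1 and do not accept ε. Then:
  q·p : |closure| equals the left operand's closure size = 1 (its accept is not ε-reachable, so the closure stops there)
  (q·p)* : the star's fresh start ε-reaches both the body's start and the fresh accept: |closure| = 2 + 1 = 3
  (q·p)*|q|r|p : |closure| = 1 (new start) + (3 + 1 + 1 + 1) + 1 (new accept, since some branch ε-reaches its own accept) = 8
  ((q·p)*|q|r|p)·r : the left operand accepts ε, so the closure extends into the next operand (via the concat ε-link); |closure| = 8 + 1 = 9
  (((q·p)*|q|r|p)·r)? : new start has ε-edges to the inner start and to the new accept, so |closure| = 2 + 9 = 11

11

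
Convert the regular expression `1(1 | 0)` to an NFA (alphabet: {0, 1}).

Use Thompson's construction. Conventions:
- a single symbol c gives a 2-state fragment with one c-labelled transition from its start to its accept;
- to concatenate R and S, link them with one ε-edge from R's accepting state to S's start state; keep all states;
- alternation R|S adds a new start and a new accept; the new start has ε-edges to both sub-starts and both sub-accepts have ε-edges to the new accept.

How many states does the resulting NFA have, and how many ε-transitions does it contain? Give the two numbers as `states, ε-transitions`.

Bottom-up over the parse tree:
Each of the 3 symbol leaves contributes 2 states and 0 ε-transitions.
  1 | 0 — 6 states, 4 ε-transitions
  1(1 | 0) — 8 states, 5 ε-transitions

8, 5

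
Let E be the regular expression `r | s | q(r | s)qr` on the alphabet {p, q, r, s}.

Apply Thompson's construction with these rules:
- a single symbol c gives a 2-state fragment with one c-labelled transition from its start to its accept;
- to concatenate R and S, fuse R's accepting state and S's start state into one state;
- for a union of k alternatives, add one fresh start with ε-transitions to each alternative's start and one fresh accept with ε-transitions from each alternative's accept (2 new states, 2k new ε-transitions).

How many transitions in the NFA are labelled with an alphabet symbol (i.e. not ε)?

7

Building bottom-up:
Each of the 7 symbol leaves contributes exactly 1 symbol transition.
  r | s : 2 symbol transitions
  q(r | s)qr : 5 symbol transitions
  r | s | q(r | s)qr : 7 symbol transitions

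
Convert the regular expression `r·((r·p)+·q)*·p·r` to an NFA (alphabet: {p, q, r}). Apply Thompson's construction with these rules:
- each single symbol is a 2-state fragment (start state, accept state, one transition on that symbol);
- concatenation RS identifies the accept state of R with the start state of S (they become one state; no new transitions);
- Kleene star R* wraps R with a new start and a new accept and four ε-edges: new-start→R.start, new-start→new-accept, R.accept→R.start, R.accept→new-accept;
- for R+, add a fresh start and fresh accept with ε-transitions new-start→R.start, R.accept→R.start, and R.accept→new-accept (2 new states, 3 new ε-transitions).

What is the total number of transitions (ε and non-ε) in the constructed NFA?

13

By structural recursion:
Each of the 6 symbol leaves contributes 1 transition (1 symbol, 0 ε).
  r·p → 2 transitions (2 symbol, 0 ε)
  (r·p)+ → 5 transitions (2 symbol, 3 ε)
  (r·p)+·q → 6 transitions (3 symbol, 3 ε)
  ((r·p)+·q)* → 10 transitions (3 symbol, 7 ε)
  r·((r·p)+·q)*·p·r → 13 transitions (6 symbol, 7 ε)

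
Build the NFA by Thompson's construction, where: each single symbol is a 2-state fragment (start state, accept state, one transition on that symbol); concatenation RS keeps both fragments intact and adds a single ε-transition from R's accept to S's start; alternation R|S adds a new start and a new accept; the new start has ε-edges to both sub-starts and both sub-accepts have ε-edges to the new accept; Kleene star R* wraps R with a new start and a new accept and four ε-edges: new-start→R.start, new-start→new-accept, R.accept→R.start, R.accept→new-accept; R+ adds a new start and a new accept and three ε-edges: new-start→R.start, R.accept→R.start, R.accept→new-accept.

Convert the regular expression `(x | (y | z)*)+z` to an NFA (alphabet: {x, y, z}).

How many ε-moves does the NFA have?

Building bottom-up:
Each of the 4 symbol leaves contributes 0 ε-transitions.
  y | z → 4 ε-transitions
  (y | z)* → 8 ε-transitions
  x | (y | z)* → 12 ε-transitions
  (x | (y | z)*)+ → 15 ε-transitions
  (x | (y | z)*)+z → 16 ε-transitions

16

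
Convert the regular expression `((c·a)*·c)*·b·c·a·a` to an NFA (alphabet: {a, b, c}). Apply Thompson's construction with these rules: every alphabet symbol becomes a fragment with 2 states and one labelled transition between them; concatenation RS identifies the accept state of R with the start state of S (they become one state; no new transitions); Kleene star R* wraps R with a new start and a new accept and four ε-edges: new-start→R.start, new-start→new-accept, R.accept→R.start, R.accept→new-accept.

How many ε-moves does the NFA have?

8

Recursing over subexpressions:
Each of the 7 symbol leaves contributes 0 ε-transitions.
  c·a — 0 ε-transitions
  (c·a)* — 4 ε-transitions
  (c·a)*·c — 4 ε-transitions
  ((c·a)*·c)* — 8 ε-transitions
  ((c·a)*·c)*·b·c·a·a — 8 ε-transitions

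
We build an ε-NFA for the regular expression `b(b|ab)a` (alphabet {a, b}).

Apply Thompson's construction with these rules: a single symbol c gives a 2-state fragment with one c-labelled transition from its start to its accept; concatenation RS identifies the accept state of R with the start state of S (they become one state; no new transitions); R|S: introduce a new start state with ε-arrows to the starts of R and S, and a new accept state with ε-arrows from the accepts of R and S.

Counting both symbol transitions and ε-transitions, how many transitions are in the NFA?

Recursing over subexpressions:
Each of the 5 symbol leaves contributes 1 transition (1 symbol, 0 ε).
  ab → 2 transitions (2 symbol, 0 ε)
  b|ab → 7 transitions (3 symbol, 4 ε)
  b(b|ab)a → 9 transitions (5 symbol, 4 ε)

9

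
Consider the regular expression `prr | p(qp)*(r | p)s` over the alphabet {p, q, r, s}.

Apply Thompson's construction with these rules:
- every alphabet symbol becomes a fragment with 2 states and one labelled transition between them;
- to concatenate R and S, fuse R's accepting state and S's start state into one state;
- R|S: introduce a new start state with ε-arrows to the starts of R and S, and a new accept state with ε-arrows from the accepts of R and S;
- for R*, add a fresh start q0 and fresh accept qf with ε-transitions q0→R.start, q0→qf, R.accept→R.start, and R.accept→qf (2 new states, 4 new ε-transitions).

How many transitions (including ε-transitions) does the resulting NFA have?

21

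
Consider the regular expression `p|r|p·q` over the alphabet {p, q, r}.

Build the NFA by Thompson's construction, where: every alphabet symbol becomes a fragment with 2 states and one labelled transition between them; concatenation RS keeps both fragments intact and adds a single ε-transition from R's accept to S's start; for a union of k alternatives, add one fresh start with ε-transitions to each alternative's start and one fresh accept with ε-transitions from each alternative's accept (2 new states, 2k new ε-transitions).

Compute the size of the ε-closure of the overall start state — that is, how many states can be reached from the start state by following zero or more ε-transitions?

Let C(F) = |ε-closure(F.start)| within fragment F, and note whether F accepts ε. Symbol fragments have C = 1 and do not accept ε. Then:
  p·q — |ε-closure| equals the left operand's closure size = 1 (its accept is not ε-reachable, so the closure stops there)
  p|r|p·q — new start ε-reaches every alternative's start; none of them accept ε, so the new accept is not reached: |ε-closure| = 1 + 1 + 1 + 1 = 4

4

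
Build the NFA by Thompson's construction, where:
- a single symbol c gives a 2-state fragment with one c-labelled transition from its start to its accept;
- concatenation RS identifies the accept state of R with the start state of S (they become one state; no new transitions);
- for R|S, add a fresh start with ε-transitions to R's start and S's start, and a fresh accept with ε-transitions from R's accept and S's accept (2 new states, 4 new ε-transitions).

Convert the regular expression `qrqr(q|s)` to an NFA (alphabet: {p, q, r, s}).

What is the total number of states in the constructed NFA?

Bottom-up over the parse tree:
Each of the 6 symbol leaves contributes a 2-state fragment.
  q|s → 6 states
  qrqr(q|s) → 10 states

10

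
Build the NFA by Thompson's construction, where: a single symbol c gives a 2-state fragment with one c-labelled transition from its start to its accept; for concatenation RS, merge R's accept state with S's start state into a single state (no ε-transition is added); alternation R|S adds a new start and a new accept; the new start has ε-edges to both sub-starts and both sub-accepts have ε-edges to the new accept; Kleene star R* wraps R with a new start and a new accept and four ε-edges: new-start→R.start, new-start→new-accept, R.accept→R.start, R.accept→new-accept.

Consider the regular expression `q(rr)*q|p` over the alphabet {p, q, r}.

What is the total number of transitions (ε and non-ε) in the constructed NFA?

13

Bottom-up over the parse tree:
Each of the 5 symbol leaves contributes 1 transition (1 symbol, 0 ε).
  rr = 2 transitions (2 symbol, 0 ε)
  (rr)* = 6 transitions (2 symbol, 4 ε)
  q(rr)*q = 8 transitions (4 symbol, 4 ε)
  q(rr)*q|p = 13 transitions (5 symbol, 8 ε)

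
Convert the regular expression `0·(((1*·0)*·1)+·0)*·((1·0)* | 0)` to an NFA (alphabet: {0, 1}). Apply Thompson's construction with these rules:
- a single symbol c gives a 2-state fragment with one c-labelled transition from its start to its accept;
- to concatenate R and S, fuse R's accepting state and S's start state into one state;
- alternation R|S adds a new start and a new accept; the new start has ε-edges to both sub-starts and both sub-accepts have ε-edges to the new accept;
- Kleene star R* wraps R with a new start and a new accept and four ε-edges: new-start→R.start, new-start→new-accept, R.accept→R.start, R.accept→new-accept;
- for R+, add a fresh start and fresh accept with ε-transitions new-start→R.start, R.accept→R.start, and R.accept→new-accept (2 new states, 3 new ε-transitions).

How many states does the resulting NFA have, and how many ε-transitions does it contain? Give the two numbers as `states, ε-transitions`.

22, 23

Recursing over subexpressions:
Each of the 8 symbol leaves contributes 2 states and 0 ε-transitions.
  1* — 4 states, 4 ε-transitions
  1*·0 — 5 states, 4 ε-transitions
  (1*·0)* — 7 states, 8 ε-transitions
  (1*·0)*·1 — 8 states, 8 ε-transitions
  ((1*·0)*·1)+ — 10 states, 11 ε-transitions
  ((1*·0)*·1)+·0 — 11 states, 11 ε-transitions
  (((1*·0)*·1)+·0)* — 13 states, 15 ε-transitions
  1·0 — 3 states, 0 ε-transitions
  (1·0)* — 5 states, 4 ε-transitions
  (1·0)* | 0 — 9 states, 8 ε-transitions
  0·(((1*·0)*·1)+·0)*·((1·0)* | 0) — 22 states, 23 ε-transitions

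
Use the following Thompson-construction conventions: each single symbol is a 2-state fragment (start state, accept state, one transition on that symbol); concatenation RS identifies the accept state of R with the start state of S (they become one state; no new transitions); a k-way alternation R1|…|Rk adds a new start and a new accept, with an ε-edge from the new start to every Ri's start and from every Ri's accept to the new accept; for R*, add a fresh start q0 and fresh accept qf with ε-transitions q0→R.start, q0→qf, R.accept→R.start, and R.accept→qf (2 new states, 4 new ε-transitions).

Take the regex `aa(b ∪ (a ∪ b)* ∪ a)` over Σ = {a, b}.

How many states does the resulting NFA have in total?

16

Building bottom-up:
Each of the 6 symbol leaves contributes a 2-state fragment.
  a ∪ b = 6 states
  (a ∪ b)* = 8 states
  b ∪ (a ∪ b)* ∪ a = 14 states
  aa(b ∪ (a ∪ b)* ∪ a) = 16 states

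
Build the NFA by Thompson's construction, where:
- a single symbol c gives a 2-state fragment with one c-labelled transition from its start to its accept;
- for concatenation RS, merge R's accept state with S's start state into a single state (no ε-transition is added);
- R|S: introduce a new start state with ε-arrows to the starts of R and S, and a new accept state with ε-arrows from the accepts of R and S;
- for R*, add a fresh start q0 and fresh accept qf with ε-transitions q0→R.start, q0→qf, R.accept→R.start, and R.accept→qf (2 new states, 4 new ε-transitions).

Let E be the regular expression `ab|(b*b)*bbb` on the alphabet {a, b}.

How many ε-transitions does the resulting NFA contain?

12

Bottom-up over the parse tree:
Each of the 7 symbol leaves contributes 0 ε-transitions.
  ab = 0 ε-transitions
  b* = 4 ε-transitions
  b*b = 4 ε-transitions
  (b*b)* = 8 ε-transitions
  (b*b)*bbb = 8 ε-transitions
  ab|(b*b)*bbb = 12 ε-transitions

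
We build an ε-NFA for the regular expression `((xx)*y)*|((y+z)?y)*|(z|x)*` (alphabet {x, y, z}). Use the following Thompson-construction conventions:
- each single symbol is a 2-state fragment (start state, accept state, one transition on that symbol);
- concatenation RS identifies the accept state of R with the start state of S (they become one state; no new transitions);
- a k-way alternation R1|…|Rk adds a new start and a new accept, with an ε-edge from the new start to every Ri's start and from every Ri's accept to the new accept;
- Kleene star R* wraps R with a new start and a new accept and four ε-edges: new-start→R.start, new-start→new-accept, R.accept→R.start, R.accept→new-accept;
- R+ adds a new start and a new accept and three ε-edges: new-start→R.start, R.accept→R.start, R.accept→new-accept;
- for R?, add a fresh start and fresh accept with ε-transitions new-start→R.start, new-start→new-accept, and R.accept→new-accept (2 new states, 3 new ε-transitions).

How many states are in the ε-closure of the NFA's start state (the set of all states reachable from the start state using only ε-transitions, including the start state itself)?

18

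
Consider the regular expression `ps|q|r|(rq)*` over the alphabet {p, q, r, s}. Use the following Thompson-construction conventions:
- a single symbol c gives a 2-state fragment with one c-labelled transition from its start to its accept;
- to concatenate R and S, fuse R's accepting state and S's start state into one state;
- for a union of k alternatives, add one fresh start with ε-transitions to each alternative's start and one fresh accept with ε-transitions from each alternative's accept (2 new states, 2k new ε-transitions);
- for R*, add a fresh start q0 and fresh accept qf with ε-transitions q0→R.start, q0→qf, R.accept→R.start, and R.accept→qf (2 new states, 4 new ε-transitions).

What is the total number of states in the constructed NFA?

14

Bottom-up over the parse tree:
Each of the 6 symbol leaves contributes a 2-state fragment.
  ps → 3 states
  rq → 3 states
  (rq)* → 5 states
  ps|q|r|(rq)* → 14 states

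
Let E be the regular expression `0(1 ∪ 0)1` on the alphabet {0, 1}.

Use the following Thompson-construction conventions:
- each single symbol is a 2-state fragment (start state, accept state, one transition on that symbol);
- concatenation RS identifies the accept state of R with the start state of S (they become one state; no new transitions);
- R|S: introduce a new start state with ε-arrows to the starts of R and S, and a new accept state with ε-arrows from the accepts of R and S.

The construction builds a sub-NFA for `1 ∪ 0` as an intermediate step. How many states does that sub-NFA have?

Fragment for `1 ∪ 0`:
Each of the 2 symbol leaves contributes a 2-state fragment.
  1 ∪ 0 — 6 states

6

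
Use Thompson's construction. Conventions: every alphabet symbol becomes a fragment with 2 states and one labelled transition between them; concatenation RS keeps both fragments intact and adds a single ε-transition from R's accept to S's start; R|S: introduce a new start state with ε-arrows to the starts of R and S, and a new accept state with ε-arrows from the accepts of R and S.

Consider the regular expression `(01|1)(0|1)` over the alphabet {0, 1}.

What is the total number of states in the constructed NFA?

Recursing over subexpressions:
Each of the 5 symbol leaves contributes a 2-state fragment.
  01 → 4 states
  01|1 → 8 states
  0|1 → 6 states
  (01|1)(0|1) → 14 states

14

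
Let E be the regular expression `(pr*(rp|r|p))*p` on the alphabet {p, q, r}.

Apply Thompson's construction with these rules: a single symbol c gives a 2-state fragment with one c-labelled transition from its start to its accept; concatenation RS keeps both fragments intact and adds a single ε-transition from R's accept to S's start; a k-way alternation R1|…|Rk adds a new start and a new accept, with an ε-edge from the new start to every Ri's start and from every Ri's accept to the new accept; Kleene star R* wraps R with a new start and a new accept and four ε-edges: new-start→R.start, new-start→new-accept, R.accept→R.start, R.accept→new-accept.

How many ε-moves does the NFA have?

18

Recursing over subexpressions:
Each of the 7 symbol leaves contributes 0 ε-transitions.
  r* → 4 ε-transitions
  rp → 1 ε-transition
  rp|r|p → 7 ε-transitions
  pr*(rp|r|p) → 13 ε-transitions
  (pr*(rp|r|p))* → 17 ε-transitions
  (pr*(rp|r|p))*p → 18 ε-transitions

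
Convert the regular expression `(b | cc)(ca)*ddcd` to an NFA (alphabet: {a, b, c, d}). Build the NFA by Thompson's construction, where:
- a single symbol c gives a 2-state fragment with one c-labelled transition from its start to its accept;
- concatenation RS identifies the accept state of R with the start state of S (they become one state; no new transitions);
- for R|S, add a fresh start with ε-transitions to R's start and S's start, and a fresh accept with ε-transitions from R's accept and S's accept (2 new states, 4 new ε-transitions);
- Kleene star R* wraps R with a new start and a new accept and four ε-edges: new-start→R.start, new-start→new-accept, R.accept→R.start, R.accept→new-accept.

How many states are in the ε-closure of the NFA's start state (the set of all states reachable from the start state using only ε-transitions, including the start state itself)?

3

Work bottom-up. For each fragment F, track |ε-closure(F.start)| and whether F's accept lies in that closure (i.e. whether F accepts ε). A single-symbol fragment has closure size 1 and does not accept ε.
  cc : same as the first factor's closure: C = 1
  b | cc : C = 1 + 1 + 1 = 3 (the new accept is not ε-reachable since no branch accepts ε)
  ca : C equals the left operand's closure size = 1 (its accept is not ε-reachable, so the closure stops there)
  (ca)* : new start has ε-edges to the inner start and to the new accept, so C = 2 + 1 = 3
  (b | cc)(ca)*ddcd : same as the first factor's closure: C = 3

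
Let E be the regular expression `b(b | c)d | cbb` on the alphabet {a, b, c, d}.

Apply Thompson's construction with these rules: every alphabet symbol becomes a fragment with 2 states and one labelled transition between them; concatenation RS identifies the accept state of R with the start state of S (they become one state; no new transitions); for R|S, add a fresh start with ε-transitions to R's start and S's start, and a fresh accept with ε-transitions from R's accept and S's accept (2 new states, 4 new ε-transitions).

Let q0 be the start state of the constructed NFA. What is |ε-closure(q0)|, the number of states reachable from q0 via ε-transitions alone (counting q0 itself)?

3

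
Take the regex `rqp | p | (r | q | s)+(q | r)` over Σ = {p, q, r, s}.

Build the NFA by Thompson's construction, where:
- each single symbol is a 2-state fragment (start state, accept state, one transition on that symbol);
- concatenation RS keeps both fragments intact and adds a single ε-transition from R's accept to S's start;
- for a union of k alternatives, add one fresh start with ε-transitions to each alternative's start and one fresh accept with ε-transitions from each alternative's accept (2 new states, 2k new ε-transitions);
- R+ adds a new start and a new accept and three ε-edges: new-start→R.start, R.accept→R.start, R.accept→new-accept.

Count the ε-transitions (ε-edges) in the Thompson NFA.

22

By structural recursion:
Each of the 9 symbol leaves contributes 0 ε-transitions.
  rqp → 2 ε-transitions
  r | q | s → 6 ε-transitions
  (r | q | s)+ → 9 ε-transitions
  q | r → 4 ε-transitions
  (r | q | s)+(q | r) → 14 ε-transitions
  rqp | p | (r | q | s)+(q | r) → 22 ε-transitions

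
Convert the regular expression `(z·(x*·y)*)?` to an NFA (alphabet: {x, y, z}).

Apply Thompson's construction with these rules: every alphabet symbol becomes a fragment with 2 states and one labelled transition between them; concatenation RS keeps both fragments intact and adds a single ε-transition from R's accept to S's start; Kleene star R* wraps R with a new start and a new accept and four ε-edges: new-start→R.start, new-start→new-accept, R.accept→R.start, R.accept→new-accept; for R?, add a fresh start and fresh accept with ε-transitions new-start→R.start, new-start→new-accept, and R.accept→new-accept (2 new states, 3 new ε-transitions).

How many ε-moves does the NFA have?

Building bottom-up:
Each of the 3 symbol leaves contributes 0 ε-transitions.
  x* → 4 ε-transitions
  x*·y → 5 ε-transitions
  (x*·y)* → 9 ε-transitions
  z·(x*·y)* → 10 ε-transitions
  (z·(x*·y)*)? → 13 ε-transitions

13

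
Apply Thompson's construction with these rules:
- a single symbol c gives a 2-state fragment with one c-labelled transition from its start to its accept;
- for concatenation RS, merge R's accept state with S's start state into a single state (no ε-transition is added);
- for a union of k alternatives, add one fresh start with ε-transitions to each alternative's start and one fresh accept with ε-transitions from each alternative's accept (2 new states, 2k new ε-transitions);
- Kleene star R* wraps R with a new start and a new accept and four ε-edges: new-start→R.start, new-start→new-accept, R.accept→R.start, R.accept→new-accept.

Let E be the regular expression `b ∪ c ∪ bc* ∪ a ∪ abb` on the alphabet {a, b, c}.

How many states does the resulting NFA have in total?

17

Recursing over subexpressions:
Each of the 8 symbol leaves contributes a 2-state fragment.
  c* → 4 states
  bc* → 5 states
  abb → 4 states
  b ∪ c ∪ bc* ∪ a ∪ abb → 17 states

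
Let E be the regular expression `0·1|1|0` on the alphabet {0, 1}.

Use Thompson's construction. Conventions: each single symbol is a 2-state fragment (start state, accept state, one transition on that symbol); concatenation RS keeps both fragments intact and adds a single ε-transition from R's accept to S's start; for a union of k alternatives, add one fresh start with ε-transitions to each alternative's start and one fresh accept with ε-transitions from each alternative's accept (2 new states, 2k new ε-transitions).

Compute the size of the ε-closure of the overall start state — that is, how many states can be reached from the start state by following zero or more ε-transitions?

4

Work bottom-up. For each fragment F, track |ε-closure(F.start)| and whether F's accept lies in that closure (i.e. whether F accepts ε). A single-symbol fragment has closure size 1 and does not accept ε.
  0·1 — |closure| equals the left operand's closure size = 1 (its accept is not ε-reachable, so the closure stops there)
  0·1|1|0 — |closure| = 1 + 1 + 1 + 1 = 4 (the new accept is not ε-reachable since no branch accepts ε)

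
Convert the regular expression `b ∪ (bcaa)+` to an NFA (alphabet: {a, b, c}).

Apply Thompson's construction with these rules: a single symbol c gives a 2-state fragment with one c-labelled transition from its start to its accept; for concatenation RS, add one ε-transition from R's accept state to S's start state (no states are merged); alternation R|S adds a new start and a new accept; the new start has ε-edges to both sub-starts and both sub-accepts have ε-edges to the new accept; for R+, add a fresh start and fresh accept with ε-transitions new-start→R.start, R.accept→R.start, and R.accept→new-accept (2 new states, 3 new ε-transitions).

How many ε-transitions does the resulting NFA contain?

Recursing over subexpressions:
Each of the 5 symbol leaves contributes 0 ε-transitions.
  bcaa → 3 ε-transitions
  (bcaa)+ → 6 ε-transitions
  b ∪ (bcaa)+ → 10 ε-transitions

10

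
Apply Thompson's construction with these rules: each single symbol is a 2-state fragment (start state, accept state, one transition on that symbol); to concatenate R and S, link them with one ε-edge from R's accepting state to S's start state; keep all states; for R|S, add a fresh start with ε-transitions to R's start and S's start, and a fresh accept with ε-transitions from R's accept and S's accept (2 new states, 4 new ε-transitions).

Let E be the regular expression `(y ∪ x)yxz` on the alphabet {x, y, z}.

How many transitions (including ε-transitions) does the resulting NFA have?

12

By structural recursion:
Each of the 5 symbol leaves contributes 1 transition (1 symbol, 0 ε).
  y ∪ x = 6 transitions (2 symbol, 4 ε)
  (y ∪ x)yxz = 12 transitions (5 symbol, 7 ε)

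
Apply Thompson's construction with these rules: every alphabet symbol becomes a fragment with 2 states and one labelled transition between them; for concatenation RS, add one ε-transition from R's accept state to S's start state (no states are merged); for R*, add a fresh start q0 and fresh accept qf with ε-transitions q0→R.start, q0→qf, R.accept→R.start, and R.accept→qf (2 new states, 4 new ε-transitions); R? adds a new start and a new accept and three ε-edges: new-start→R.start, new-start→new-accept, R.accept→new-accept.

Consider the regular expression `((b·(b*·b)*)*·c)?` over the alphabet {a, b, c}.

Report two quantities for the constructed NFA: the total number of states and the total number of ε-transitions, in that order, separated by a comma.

Building bottom-up:
Each of the 4 symbol leaves contributes 2 states and 0 ε-transitions.
  b* = 4 states, 4 ε-transitions
  b*·b = 6 states, 5 ε-transitions
  (b*·b)* = 8 states, 9 ε-transitions
  b·(b*·b)* = 10 states, 10 ε-transitions
  (b·(b*·b)*)* = 12 states, 14 ε-transitions
  (b·(b*·b)*)*·c = 14 states, 15 ε-transitions
  ((b·(b*·b)*)*·c)? = 16 states, 18 ε-transitions

16, 18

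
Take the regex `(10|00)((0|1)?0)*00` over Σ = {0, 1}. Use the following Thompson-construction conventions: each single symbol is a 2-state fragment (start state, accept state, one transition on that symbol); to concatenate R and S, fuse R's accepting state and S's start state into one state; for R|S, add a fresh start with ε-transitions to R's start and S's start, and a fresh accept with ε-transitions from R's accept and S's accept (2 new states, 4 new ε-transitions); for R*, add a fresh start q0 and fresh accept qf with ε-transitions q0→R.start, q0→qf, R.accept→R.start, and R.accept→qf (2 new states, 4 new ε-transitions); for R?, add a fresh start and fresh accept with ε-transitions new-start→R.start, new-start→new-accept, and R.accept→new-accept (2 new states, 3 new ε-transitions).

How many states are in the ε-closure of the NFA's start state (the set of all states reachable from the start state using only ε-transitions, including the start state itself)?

Work bottom-up. For each fragment F, track |ε-closure(F.start)| and whether F's accept lies in that closure (i.e. whether F accepts ε). A single-symbol fragment has closure size 1 and does not accept ε.
  10 : same as the first factor's closure: |closure| = 1
  00 : |closure| equals the left operand's closure size = 1 (its accept is not ε-reachable, so the closure stops there)
  10|00 : new start ε-reaches every alternative's start; none of them accept ε, so the new accept is not reached: |closure| = 1 + 1 + 1 = 3
  0|1 : new start ε-reaches every alternative's start; none of them accept ε, so the new accept is not reached: |closure| = 1 + 1 + 1 = 3
  (0|1)? : |closure| = 1 (new start) + 3 (body) + 1 (new accept, via ε) = 5
  (0|1)?0 : |closure| = 5 + (1−1) = 5 (closure spills across the concat boundary because the left factor accepts ε)
  ((0|1)?0)* : the star's fresh start ε-reaches both the body's start and the fresh accept: |closure| = 2 + 5 = 7
  (10|00)((0|1)?0)*00 : same as the first factor's closure: |closure| = 3

3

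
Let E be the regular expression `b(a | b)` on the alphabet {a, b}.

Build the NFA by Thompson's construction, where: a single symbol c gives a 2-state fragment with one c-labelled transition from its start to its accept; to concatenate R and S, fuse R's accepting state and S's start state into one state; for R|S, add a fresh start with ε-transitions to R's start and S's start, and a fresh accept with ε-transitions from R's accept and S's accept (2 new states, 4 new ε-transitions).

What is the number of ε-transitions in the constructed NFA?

4

Per subexpression:
Each of the 3 symbol leaves contributes 0 ε-transitions.
  a | b = 4 ε-transitions
  b(a | b) = 4 ε-transitions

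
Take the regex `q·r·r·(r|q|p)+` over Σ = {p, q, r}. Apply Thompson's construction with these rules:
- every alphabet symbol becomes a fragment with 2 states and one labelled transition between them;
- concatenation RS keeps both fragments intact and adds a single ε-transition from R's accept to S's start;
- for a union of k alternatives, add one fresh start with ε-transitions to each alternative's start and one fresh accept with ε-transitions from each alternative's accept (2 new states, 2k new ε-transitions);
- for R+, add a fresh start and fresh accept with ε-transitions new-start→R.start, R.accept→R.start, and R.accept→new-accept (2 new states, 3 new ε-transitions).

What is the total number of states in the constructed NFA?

Building bottom-up:
Each of the 6 symbol leaves contributes a 2-state fragment.
  r|q|p → 8 states
  (r|q|p)+ → 10 states
  q·r·r·(r|q|p)+ → 16 states

16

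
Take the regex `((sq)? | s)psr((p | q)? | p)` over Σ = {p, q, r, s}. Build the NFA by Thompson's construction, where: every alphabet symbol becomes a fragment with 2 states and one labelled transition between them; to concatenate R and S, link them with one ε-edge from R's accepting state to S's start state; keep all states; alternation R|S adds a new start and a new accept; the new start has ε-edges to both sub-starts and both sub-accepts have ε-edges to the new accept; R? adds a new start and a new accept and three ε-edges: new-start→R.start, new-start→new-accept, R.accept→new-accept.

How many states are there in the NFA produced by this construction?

Building bottom-up:
Each of the 9 symbol leaves contributes a 2-state fragment.
  sq = 4 states
  (sq)? = 6 states
  (sq)? | s = 10 states
  p | q = 6 states
  (p | q)? = 8 states
  (p | q)? | p = 12 states
  ((sq)? | s)psr((p | q)? | p) = 28 states

28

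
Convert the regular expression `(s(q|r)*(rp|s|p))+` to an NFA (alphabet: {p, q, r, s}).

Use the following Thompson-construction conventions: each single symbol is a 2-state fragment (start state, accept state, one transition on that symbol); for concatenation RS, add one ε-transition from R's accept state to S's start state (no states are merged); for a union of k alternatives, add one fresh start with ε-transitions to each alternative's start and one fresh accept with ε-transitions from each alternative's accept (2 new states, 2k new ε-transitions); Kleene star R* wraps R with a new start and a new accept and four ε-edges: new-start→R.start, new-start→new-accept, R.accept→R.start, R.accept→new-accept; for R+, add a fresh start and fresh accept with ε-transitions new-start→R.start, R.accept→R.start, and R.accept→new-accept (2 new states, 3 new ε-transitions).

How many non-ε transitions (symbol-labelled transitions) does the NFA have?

7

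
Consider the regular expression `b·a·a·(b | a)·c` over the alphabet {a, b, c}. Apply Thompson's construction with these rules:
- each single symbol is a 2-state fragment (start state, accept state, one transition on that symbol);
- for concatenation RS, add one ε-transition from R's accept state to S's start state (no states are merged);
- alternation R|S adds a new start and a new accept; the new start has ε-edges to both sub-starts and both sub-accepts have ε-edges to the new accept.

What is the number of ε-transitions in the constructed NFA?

Building bottom-up:
Each of the 6 symbol leaves contributes 0 ε-transitions.
  b | a : 4 ε-transitions
  b·a·a·(b | a)·c : 8 ε-transitions

8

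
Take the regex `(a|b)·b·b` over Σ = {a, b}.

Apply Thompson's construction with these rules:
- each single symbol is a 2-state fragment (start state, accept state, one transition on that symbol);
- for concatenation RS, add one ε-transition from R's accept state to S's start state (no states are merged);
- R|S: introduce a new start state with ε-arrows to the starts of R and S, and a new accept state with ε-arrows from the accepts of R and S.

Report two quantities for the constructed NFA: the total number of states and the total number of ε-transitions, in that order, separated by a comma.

Building bottom-up:
Each of the 4 symbol leaves contributes 2 states and 0 ε-transitions.
  a|b → 6 states, 4 ε-transitions
  (a|b)·b·b → 10 states, 6 ε-transitions

10, 6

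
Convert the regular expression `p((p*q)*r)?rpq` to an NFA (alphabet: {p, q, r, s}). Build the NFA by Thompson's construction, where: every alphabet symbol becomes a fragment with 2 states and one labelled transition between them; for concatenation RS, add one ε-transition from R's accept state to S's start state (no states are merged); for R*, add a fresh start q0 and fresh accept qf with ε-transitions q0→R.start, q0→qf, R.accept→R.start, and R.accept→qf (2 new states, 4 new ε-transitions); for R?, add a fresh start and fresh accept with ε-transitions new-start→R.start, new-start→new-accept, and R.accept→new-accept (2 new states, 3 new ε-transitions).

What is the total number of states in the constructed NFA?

Recursing over subexpressions:
Each of the 7 symbol leaves contributes a 2-state fragment.
  p* → 4 states
  p*q → 6 states
  (p*q)* → 8 states
  (p*q)*r → 10 states
  ((p*q)*r)? → 12 states
  p((p*q)*r)?rpq → 20 states

20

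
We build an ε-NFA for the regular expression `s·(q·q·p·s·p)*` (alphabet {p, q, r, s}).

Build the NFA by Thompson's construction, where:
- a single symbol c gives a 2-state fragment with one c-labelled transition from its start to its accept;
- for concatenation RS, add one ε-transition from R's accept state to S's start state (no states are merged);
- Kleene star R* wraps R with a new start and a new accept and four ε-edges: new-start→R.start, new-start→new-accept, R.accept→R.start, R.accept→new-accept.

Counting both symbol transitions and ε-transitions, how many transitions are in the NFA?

15

By structural recursion:
Each of the 6 symbol leaves contributes 1 transition (1 symbol, 0 ε).
  q·q·p·s·p → 9 transitions (5 symbol, 4 ε)
  (q·q·p·s·p)* → 13 transitions (5 symbol, 8 ε)
  s·(q·q·p·s·p)* → 15 transitions (6 symbol, 9 ε)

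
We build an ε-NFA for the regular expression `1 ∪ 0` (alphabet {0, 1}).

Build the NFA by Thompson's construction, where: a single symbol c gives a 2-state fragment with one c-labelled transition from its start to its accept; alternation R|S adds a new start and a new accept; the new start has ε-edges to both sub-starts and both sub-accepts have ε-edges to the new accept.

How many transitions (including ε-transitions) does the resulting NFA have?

Recursing over subexpressions:
Each of the 2 symbol leaves contributes 1 transition (1 symbol, 0 ε).
  1 ∪ 0 → 6 transitions (2 symbol, 4 ε)

6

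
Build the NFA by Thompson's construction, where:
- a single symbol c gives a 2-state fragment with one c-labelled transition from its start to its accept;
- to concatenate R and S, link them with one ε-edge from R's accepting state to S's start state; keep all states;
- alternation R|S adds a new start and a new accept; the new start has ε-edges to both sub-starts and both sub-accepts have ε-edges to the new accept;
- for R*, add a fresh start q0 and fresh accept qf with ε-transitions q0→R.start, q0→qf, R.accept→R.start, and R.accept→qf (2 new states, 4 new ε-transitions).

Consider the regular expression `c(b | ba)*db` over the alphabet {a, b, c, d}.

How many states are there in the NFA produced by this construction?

16

Per subexpression:
Each of the 6 symbol leaves contributes a 2-state fragment.
  ba : 4 states
  b | ba : 8 states
  (b | ba)* : 10 states
  c(b | ba)*db : 16 states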